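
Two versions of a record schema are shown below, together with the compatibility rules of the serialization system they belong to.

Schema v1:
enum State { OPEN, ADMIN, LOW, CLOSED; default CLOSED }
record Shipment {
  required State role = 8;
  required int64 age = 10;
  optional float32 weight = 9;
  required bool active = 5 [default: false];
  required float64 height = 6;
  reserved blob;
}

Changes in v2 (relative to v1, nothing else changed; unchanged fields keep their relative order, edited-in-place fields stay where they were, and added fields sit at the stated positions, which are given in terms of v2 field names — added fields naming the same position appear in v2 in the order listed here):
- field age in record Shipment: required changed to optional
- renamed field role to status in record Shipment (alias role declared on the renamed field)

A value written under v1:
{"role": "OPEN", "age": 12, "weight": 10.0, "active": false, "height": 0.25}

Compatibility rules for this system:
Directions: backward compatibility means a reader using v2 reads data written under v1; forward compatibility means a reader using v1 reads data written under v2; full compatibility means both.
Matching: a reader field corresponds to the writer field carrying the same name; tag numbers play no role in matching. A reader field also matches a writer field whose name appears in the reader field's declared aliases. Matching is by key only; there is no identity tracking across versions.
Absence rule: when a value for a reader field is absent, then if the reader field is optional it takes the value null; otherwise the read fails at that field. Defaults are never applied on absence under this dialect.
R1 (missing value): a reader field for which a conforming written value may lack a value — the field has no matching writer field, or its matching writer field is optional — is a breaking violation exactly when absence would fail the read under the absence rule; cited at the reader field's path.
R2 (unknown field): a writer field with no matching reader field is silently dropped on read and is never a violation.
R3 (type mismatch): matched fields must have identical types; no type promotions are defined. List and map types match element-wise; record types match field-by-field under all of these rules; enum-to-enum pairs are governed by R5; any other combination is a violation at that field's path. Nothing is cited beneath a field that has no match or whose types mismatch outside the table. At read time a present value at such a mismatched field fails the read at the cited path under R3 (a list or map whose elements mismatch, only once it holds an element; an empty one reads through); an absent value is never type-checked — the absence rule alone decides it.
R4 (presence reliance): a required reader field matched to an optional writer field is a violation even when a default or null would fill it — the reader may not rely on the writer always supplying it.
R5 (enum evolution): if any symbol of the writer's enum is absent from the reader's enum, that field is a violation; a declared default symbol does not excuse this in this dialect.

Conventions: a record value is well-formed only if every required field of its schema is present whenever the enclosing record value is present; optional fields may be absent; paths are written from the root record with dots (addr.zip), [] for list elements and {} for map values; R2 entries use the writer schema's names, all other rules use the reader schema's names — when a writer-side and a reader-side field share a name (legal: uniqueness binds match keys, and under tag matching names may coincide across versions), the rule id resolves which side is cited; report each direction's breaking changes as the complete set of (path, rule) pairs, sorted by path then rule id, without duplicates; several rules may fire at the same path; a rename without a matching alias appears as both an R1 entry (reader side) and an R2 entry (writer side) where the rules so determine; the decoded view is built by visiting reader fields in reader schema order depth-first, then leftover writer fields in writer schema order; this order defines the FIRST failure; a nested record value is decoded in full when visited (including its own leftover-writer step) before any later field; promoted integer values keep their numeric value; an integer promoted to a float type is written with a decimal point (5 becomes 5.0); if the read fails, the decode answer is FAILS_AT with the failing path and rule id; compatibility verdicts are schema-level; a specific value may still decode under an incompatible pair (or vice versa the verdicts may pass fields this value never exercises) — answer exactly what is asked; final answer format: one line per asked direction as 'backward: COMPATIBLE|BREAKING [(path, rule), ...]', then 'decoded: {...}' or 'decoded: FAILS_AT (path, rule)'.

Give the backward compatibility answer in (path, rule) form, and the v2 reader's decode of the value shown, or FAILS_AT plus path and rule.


in Shipment below, arrows point writer -> reader
checking backward for Shipment: reader v2 against writer v1:
  State -> State, writer required: status aligns to role
  int64 -> int64, writer required: age aligns to age
  float32 -> float32, writer optional: weight aligns to weight
  bool -> bool, writer required: active aligns to active
  float64 -> float64, writer required: height aligns to height
  => backward: COMPATIBLE
decoding the Shipment value with the v2 reader:
  status := "OPEN" (from writer role)
  age := 12
  weight := 10.0
  active := false
  height := 0.25
  => decoded: {"status": "OPEN", "age": 12, "weight": 10.0, "active": false, "height": 0.25}
ruling out the remaining Shipment differences:
  field age in record Shipment: required changed to optional -> affects forward compatibility only, which is not asked

backward: COMPATIBLE []; decoded: {"status": "OPEN", "age": 12, "weight": 10.0, "active": false, "height": 0.25}


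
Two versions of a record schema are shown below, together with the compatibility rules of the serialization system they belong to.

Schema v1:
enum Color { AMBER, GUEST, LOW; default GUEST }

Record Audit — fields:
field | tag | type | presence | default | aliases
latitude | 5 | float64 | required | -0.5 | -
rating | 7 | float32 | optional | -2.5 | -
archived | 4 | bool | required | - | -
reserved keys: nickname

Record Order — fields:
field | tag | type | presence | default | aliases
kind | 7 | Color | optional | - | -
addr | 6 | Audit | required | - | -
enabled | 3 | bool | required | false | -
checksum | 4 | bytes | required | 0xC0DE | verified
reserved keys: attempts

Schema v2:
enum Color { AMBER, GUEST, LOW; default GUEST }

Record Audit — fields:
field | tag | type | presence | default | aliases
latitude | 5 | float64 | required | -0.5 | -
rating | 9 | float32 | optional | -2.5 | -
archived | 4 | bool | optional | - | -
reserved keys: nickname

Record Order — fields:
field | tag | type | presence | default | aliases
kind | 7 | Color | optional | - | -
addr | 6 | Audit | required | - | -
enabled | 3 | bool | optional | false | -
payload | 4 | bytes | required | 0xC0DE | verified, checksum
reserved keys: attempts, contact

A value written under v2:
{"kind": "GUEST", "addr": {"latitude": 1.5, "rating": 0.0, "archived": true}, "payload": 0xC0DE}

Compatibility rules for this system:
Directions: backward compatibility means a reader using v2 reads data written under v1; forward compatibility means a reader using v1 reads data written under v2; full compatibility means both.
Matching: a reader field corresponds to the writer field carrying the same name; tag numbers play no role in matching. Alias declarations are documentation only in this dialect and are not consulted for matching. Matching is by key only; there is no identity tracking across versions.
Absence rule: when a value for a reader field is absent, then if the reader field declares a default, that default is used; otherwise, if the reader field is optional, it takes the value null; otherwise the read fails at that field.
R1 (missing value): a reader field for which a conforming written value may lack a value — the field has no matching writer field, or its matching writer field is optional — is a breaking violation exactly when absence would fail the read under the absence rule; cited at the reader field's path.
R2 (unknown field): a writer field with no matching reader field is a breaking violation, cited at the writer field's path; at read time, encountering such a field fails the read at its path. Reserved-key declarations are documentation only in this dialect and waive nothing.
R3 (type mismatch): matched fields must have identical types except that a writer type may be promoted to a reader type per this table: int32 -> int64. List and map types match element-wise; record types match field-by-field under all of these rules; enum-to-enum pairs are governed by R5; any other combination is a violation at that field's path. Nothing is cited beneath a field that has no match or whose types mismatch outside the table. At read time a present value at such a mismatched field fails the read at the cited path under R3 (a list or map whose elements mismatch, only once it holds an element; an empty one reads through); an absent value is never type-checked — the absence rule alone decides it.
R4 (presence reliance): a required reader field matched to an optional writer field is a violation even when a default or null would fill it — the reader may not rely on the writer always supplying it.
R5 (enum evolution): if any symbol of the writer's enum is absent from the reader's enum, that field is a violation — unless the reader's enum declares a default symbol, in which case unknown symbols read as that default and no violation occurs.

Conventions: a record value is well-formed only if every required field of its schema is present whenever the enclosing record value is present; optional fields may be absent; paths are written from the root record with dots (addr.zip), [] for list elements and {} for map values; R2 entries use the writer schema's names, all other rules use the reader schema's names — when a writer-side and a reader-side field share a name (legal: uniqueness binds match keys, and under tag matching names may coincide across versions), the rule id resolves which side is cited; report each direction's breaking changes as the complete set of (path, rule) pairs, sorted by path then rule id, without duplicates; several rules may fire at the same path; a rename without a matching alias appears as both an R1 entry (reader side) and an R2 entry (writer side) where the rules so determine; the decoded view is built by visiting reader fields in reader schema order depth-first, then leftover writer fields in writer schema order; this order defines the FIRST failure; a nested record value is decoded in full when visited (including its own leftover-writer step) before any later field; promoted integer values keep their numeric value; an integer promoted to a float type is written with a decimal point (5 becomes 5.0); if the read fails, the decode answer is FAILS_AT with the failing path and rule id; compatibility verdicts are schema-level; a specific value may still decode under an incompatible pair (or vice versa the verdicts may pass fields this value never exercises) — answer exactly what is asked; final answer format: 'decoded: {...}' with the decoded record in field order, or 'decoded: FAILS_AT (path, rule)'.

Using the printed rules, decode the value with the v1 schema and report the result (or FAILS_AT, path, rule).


decoded: FAILS_AT (payload, R2)

in Order below, arrows point writer -> reader
decode walk for Order under reader schema v1:
  kind := "GUEST"
  addr.latitude := 1.5
  addr.rating := 0.0
  addr.archived := true
  enabled := false (no value, default fills)
  checksum := 0xC0DE (no value, default fills)
  read fails at payload under R2 (unknown field)
  => FAILS_AT (payload, R2)
the other Order changes do not affect what is asked:
  field rating in record Audit: tag 7 changed to 9 -> no rule fires on it and the decoded Order view is identical with or without it
  field enabled in record Order: required changed to optional -> affects the rule determinations only; this particular Order value decodes identically
  field archived in record Audit: required changed to optional -> affects the rule determinations only; this particular Order value decodes identically


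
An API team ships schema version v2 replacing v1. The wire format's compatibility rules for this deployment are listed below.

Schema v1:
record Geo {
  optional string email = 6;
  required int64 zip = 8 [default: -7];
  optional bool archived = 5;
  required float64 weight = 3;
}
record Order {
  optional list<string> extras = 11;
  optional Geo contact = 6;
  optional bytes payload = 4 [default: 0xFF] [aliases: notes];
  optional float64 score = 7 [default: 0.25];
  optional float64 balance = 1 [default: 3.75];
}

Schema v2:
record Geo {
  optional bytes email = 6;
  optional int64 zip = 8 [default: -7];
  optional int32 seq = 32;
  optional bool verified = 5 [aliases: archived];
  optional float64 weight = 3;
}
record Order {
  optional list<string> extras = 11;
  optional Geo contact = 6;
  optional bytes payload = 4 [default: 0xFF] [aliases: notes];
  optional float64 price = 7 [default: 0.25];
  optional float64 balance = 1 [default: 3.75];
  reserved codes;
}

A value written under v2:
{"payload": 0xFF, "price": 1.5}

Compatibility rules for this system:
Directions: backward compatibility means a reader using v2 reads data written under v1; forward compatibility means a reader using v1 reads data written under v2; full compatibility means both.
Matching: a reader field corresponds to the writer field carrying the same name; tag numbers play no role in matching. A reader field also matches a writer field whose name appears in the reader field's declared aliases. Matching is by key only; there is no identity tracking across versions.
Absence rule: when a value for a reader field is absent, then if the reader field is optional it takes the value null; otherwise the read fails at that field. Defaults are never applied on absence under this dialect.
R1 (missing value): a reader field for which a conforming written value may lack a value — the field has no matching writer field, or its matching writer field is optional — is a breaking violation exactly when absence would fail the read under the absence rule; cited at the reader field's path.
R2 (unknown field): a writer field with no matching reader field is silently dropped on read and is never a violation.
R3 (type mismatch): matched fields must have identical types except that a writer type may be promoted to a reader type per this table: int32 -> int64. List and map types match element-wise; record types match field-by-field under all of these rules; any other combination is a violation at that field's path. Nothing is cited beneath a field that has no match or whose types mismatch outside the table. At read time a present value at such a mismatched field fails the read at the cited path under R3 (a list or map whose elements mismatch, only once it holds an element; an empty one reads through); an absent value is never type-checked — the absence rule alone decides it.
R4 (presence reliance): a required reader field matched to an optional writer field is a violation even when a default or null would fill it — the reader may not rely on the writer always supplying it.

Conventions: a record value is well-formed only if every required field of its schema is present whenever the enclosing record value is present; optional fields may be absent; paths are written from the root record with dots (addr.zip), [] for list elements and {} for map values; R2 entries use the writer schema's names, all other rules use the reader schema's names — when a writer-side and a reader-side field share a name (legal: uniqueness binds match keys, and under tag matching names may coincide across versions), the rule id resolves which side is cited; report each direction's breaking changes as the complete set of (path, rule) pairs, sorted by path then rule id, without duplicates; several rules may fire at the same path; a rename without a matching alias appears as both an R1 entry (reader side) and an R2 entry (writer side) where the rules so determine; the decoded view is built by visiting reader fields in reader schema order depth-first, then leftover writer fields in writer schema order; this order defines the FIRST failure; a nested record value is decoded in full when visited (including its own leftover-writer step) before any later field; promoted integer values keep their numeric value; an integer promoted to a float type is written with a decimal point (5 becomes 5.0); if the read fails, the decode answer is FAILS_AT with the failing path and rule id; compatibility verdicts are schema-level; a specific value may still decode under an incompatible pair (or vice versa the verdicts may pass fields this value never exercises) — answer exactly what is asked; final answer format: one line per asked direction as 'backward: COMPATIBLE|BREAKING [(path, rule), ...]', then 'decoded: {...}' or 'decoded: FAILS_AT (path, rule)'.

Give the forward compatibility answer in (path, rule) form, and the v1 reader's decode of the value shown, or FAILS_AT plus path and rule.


forward: BREAKING [(contact.email, R3), (contact.weight, R1), (contact.weight, R4), (contact.zip, R1), (contact.zip, R4)]; decoded: {"extras": null, "contact": null, "payload": 0xFF, "score": null, "balance": null}

each type pair in Order: writer, then reader
forward analysis of Order with v1 as reader and v2 as writer:
  extras: list<string> -> list<string>, writer optional; from extras
  contact: Geo -> Geo, writer optional; from contact
  payload: bytes -> bytes, writer optional; from payload
  score: no writer-side match
  balance: float64 -> float64, writer optional; from balance
  leftover writer field: price
  contact.email: bytes -> string, writer optional; from contact.email
  contact.zip: int64 -> int64, writer optional; from contact.zip
  contact.archived: no writer-side match
  contact.weight: float64 -> float64, writer optional; from contact.weight
  leftover writer field: contact.seq
  leftover writer field: contact.verified
  violation R3 at contact.email
  violation R1 at contact.weight
  violation R4 at contact.weight
  violation R1 at contact.zip
  violation R4 at contact.zip
  => 5 violation(s): forward is BREAKING for Order
decoding the Order value with the v1 reader:
  extras := null (not supplied -> null)
  contact := null (not supplied -> null)
  payload := 0xFF
  score := null (not supplied -> null)
  balance := null (not supplied -> null)
  writer price: unmatched, discarded
  => decoded: {"extras": null, "contact": null, "payload": 0xFF, "score": null, "balance": null}
the rest of the Order diff is inert for this question:
  renamed field archived to verified in record Geo (alias archived declared on the renamed field) -> triggers nothing under Order's printed rules — same verdict
  added field seq to record Geo: optional int32, tag 32 (in v2 it sits immediately before verified) -> triggers nothing under Order's printed rules — same verdict


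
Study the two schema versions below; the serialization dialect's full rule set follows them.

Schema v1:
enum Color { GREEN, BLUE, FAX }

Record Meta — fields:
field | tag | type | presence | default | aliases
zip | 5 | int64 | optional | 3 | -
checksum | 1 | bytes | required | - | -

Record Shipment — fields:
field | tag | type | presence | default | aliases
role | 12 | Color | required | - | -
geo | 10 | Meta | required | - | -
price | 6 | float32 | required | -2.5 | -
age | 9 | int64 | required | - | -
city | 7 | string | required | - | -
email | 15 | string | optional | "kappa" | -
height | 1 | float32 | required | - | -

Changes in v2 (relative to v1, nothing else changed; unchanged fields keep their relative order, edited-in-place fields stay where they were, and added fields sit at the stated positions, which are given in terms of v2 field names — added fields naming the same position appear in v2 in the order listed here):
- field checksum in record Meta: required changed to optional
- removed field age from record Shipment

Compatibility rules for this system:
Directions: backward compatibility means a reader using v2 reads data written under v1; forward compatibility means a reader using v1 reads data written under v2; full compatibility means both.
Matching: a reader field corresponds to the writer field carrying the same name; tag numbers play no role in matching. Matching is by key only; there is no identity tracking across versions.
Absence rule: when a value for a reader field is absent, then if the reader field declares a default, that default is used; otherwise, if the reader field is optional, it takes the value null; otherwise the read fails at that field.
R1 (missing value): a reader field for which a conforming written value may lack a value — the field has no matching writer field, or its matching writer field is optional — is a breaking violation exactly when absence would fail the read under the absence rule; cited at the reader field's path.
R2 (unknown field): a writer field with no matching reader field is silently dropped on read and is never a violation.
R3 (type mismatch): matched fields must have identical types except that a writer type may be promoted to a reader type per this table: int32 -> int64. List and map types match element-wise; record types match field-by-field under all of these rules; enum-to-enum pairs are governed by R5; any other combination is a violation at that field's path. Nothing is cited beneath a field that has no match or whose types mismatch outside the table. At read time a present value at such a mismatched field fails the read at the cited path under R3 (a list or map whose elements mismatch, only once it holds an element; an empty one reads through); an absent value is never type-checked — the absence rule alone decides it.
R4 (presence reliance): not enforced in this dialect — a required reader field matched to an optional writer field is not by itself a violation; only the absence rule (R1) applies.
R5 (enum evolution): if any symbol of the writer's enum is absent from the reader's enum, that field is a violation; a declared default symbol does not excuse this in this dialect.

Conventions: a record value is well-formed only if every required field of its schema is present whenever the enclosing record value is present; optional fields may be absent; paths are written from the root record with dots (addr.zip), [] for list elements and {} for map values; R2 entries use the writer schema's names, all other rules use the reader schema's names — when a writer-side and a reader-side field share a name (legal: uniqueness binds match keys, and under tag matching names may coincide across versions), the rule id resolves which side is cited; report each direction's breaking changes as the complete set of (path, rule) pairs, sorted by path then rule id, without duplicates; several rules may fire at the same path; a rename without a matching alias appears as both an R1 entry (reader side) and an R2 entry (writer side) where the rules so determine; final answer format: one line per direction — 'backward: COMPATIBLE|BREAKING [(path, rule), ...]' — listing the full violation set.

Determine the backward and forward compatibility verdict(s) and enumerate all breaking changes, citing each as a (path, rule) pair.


backward: COMPATIBLE []; forward: BREAKING [(age, R1), (geo.checksum, R1)]

in Shipment below, arrows point writer -> reader
backward on Shipment — v2 reading data written by v1:
  role: paired with writer role (Color -> Color; writer required)
  geo: paired with writer geo (Meta -> Meta; writer required)
  price: paired with writer price (float32 -> float32; writer required)
  city: paired with writer city (string -> string; writer required)
  email: paired with writer email (string -> string; writer optional)
  height: paired with writer height (float32 -> float32; writer required)
  age (writer side), unknown to reader
  geo.zip: paired with writer geo.zip (int64 -> int64; writer optional)
  geo.checksum: paired with writer geo.checksum (bytes -> bytes; writer required)
  nothing fires on Shipment: backward is COMPATIBLE
forward on Shipment — v1 reading data written by v2:
  role: paired with writer role (Color -> Color; writer required)
  geo: paired with writer geo (Meta -> Meta; writer required)
  price: paired with writer price (float32 -> float32; writer required)
  age: no writer-side match
  city: paired with writer city (string -> string; writer required)
  email: paired with writer email (string -> string; writer optional)
  height: paired with writer height (float32 -> float32; writer required)
  geo.zip: paired with writer geo.zip (int64 -> int64; writer optional)
  geo.checksum: paired with writer geo.checksum (bytes -> bytes; writer optional)
  breaking: (age, R1)
  breaking: (geo.checksum, R1)
  forward on Shipment therefore BREAKING (2)


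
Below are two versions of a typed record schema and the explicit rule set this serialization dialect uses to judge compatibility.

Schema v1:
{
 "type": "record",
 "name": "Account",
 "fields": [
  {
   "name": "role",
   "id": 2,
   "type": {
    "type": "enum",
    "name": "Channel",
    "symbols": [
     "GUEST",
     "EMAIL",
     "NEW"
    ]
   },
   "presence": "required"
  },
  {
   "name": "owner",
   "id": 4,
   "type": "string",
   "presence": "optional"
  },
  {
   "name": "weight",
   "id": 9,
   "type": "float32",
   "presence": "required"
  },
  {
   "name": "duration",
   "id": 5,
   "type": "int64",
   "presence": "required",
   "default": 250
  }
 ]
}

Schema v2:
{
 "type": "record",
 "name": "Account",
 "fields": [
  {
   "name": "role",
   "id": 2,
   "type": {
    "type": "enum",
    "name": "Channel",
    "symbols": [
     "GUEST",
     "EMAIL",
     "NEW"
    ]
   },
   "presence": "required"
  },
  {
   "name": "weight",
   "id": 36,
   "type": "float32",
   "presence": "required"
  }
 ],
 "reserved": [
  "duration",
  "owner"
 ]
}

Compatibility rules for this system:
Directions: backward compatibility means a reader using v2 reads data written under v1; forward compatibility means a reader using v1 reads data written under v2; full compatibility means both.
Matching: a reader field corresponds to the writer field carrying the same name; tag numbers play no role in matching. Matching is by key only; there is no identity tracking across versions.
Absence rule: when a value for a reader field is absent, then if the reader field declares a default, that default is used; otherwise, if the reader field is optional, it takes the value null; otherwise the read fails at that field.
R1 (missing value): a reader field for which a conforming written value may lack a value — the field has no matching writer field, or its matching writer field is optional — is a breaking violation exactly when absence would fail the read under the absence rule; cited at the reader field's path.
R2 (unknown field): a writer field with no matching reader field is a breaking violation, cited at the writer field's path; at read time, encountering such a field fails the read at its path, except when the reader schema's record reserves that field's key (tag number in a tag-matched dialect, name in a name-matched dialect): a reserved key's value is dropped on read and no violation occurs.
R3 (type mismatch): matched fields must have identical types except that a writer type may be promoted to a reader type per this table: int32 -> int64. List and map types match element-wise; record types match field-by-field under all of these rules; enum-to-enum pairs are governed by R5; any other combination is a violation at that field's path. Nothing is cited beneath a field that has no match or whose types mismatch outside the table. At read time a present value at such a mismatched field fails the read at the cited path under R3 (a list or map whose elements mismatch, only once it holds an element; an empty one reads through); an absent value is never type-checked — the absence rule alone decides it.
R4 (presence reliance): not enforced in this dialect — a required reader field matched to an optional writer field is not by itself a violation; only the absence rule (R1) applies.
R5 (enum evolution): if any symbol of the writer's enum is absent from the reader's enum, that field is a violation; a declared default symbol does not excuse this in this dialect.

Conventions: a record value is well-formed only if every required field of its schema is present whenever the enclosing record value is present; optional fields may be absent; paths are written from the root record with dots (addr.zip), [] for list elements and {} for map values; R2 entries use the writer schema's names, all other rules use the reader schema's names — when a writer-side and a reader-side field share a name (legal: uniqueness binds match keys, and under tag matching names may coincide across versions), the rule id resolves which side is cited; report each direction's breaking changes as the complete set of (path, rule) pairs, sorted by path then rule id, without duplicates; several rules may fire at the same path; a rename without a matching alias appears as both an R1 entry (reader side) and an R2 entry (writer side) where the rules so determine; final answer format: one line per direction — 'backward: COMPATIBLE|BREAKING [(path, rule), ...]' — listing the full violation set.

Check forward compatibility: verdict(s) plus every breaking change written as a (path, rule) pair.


forward: COMPATIBLE []

each type pair in Account: writer, then reader
checking forward for Account: reader v1 against writer v2:
  role: paired with writer role (Channel -> Channel; writer required)
  owner: no writer-side match
  weight: paired with writer weight (float32 -> float32; writer required)
  duration: no writer-side match
  nothing fires on Account: forward is COMPATIBLE
ruling out the remaining Account differences:
  field weight in record Account: tag 9 changed to 36 -> fires no rule on Account, leaving the asked answer as it is
  removed field duration from record Account (its key "duration" joins the reserved list) -> fires no rule on Account, leaving the asked answer as it is
  removed field owner from record Account (its key "owner" joins the reserved list) -> fires no rule on Account, leaving the asked answer as it is


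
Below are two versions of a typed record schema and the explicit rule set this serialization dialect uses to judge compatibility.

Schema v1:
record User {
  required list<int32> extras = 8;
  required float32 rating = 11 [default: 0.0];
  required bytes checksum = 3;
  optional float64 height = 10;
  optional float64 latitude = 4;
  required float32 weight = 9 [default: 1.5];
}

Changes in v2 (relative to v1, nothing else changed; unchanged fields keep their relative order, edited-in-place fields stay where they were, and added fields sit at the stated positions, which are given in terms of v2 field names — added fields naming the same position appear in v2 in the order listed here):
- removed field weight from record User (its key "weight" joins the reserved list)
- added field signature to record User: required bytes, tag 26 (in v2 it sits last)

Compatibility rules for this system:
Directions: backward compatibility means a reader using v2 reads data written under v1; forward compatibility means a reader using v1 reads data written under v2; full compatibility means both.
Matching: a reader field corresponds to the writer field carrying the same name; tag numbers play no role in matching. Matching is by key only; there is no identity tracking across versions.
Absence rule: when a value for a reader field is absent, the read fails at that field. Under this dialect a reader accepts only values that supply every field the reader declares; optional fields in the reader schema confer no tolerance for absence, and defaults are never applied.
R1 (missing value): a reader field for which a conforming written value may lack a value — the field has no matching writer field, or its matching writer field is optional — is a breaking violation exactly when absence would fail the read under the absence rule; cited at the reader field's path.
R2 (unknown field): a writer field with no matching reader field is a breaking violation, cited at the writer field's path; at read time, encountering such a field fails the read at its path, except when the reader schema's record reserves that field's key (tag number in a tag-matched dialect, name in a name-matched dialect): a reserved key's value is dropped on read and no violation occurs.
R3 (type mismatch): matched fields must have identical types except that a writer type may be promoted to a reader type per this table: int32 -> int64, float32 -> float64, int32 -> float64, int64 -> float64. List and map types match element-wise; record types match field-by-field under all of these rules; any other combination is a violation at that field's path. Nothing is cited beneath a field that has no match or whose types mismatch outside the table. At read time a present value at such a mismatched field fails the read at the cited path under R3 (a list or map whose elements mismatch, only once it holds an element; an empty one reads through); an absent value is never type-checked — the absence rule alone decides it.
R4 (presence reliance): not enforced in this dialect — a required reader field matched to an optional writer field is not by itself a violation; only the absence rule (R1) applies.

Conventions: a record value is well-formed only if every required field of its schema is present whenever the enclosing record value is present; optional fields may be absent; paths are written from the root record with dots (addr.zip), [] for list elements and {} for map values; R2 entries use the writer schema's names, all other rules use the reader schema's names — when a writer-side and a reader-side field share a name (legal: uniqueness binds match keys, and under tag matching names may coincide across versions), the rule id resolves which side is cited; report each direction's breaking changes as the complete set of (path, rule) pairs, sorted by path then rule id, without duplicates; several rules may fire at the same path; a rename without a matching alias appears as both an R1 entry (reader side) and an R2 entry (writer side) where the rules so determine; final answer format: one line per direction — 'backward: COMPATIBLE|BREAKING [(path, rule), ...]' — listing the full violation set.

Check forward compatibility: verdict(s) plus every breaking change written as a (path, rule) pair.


forward: BREAKING [(height, R1), (latitude, R1), (signature, R2), (weight, R1)]

each type pair in User: writer, then reader
forward on User — v1 reading data written by v2:
  writer required, list<int32> -> list<int32>: reader extras maps from writer extras
  writer required, float32 -> float32: reader rating maps from writer rating
  writer required, bytes -> bytes: reader checksum maps from writer checksum
  writer optional, float64 -> float64: reader height maps from writer height
  writer optional, float64 -> float64: reader latitude maps from writer latitude
  weight has no writer counterpart
  writer field signature has no reader counterpart
  R1 fires at height
  R1 fires at latitude
  R2 fires at signature
  R1 fires at weight
  => 4 violation(s): forward is BREAKING for User


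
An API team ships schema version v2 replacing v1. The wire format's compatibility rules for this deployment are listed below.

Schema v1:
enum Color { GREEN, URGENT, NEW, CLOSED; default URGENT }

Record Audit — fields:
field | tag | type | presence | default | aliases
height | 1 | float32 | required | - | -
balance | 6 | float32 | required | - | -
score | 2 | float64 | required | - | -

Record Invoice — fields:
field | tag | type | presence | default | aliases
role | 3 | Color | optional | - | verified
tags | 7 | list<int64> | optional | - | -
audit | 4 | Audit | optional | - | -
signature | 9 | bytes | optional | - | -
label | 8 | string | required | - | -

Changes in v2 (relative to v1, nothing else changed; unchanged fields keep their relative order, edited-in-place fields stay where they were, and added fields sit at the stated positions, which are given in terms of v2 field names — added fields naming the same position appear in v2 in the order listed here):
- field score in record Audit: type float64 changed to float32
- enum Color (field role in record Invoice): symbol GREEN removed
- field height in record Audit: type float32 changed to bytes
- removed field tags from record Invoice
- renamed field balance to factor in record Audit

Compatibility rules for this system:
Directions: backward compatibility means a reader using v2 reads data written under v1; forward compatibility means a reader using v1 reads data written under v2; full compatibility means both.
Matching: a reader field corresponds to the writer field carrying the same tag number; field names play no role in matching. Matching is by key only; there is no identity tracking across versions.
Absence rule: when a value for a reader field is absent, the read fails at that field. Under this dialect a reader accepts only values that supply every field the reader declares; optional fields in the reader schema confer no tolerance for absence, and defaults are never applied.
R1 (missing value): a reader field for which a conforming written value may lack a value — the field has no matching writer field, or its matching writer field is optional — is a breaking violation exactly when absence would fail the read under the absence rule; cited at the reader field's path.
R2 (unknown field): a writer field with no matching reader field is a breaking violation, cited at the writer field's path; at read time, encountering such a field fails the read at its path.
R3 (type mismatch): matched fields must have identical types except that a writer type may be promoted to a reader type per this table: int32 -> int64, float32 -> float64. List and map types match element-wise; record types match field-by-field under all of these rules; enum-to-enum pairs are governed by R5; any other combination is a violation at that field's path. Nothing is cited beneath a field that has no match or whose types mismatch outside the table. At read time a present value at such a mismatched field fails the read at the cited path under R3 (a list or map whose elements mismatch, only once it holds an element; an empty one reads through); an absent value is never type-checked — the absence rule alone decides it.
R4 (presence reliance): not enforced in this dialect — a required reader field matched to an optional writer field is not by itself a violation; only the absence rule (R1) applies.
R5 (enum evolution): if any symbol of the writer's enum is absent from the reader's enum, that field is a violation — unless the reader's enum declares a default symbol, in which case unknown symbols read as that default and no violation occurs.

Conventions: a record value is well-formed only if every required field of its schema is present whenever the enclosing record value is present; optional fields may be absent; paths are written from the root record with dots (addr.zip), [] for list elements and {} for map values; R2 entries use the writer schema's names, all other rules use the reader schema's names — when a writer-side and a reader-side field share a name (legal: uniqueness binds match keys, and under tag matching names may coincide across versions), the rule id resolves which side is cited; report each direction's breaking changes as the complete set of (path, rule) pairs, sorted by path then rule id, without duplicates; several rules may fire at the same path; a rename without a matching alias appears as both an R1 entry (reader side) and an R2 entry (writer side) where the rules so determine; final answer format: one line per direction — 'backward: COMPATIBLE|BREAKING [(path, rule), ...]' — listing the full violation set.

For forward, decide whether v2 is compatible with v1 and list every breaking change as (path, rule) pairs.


forward: BREAKING [(audit, R1), (audit.height, R3), (role, R1), (signature, R1), (tags, R1)]

each type pair in Invoice: writer, then reader
forward on Invoice — v1 reading data written by v2:
  Color -> Color, writer optional: role aligns to role
  tags has no writer counterpart
  Audit -> Audit, writer optional: audit aligns to audit
  bytes -> bytes, writer optional: signature aligns to signature
  string -> string, writer required: label aligns to label
  bytes -> float32, writer required: audit.height aligns to audit.height
  float32 -> float32, writer required: audit.balance aligns to audit.factor
  float32 -> float64, writer required: audit.score aligns to audit.score
  R1 fires at audit
  R3 fires at audit.height
  R1 fires at role
  R1 fires at signature
  R1 fires at tags
  => 5 violation(s): forward is BREAKING for Invoice
ruling out the remaining Invoice differences:
  field score in record Audit: type float64 changed to float32 -> fires only in the backward direction of Invoice, which is not asked here
  enum Color (field role in record Invoice): symbol GREEN removed -> inert for the asked Invoice verdict: nothing fires
  removed field tags from record Invoice -> fires only in the backward direction of Invoice, which is not asked here
  renamed field balance to factor in record Audit -> inert for the asked Invoice verdict: nothing fires
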